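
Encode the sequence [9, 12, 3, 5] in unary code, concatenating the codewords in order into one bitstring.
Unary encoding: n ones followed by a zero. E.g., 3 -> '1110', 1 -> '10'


Encode each number as n ones followed by a terminating 0:
  9 -> 1111111110 (10 bits)
  12 -> 1111111111110 (13 bits)
  3 -> 1110 (4 bits)
  5 -> 111110 (6 bits)
Total length = 10 + 13 + 4 + 6 = 33 bits.

Unary([9, 12, 3, 5]) = 111111111011111111111101110111110 (33 bits)


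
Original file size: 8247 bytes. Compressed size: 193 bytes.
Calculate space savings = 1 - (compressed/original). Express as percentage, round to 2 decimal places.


ratio = compressed/original = 193/8247 = 0.023402
savings = 1 - ratio = 1 - 0.023402 = 0.976598
as a percentage: 0.976598 * 100 = 97.66%

Space savings = 1 - 193/8247 = 97.66%


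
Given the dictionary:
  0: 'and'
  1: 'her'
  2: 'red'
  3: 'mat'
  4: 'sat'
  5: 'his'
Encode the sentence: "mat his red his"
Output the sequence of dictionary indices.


Look up each word in the dictionary:
  'mat' -> 3
  'his' -> 5
  'red' -> 2
  'his' -> 5

Encoded: [3, 5, 2, 5]


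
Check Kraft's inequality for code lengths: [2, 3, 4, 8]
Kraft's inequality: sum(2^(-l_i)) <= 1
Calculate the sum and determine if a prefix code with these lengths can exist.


Sum = 2^(-2) + 2^(-3) + 2^(-4) + 2^(-8)
    = 0.25 + 0.125 + 0.0625 + 0.00390625
    = 113/256 = 0.44140625
Since 0.44140625 <= 1, Kraft's inequality IS satisfied.
A prefix code with these lengths CAN exist.

Kraft sum = 0.44140625. Satisfied.


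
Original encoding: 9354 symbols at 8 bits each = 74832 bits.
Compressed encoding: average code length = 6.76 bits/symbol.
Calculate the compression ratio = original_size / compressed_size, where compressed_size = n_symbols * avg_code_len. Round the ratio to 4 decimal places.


original_size = n_symbols * orig_bits = 9354 * 8 = 74832 bits
compressed_size = n_symbols * avg_code_len = 9354 * 6.76 = 63233.04 bits
ratio = original_size / compressed_size = 74832 / 63233.04 = 1.1834

Compression ratio = 1.1834


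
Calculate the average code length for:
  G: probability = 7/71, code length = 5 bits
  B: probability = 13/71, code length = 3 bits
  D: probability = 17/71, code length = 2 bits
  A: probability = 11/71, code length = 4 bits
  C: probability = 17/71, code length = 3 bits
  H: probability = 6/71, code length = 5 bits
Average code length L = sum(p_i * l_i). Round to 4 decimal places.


Weighted contributions p_i * l_i:
  G: (7/71) * 5 = 35/71
  B: (13/71) * 3 = 39/71
  D: (17/71) * 2 = 34/71
  A: (11/71) * 4 = 44/71
  C: (17/71) * 3 = 51/71
  H: (6/71) * 5 = 30/71
Sum = (35 + 39 + 34 + 44 + 51 + 30)/71 = 233/71

L = 233/71 = 3.2817 bits/symbol


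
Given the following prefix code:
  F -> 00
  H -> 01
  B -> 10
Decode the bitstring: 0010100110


Decoding step by step:
Bits 00 -> F
Bits 10 -> B
Bits 10 -> B
Bits 01 -> H
Bits 10 -> B


Decoded message: FBBHB


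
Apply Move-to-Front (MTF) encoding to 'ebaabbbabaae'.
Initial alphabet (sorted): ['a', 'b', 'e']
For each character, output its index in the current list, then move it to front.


MTF encoding:
'e': index 2 in ['a', 'b', 'e'] -> ['e', 'a', 'b']
'b': index 2 in ['e', 'a', 'b'] -> ['b', 'e', 'a']
'a': index 2 in ['b', 'e', 'a'] -> ['a', 'b', 'e']
'a': index 0 in ['a', 'b', 'e'] -> ['a', 'b', 'e']
'b': index 1 in ['a', 'b', 'e'] -> ['b', 'a', 'e']
'b': index 0 in ['b', 'a', 'e'] -> ['b', 'a', 'e']
'b': index 0 in ['b', 'a', 'e'] -> ['b', 'a', 'e']
'a': index 1 in ['b', 'a', 'e'] -> ['a', 'b', 'e']
'b': index 1 in ['a', 'b', 'e'] -> ['b', 'a', 'e']
'a': index 1 in ['b', 'a', 'e'] -> ['a', 'b', 'e']
'a': index 0 in ['a', 'b', 'e'] -> ['a', 'b', 'e']
'e': index 2 in ['a', 'b', 'e'] -> ['e', 'a', 'b']


Output: [2, 2, 2, 0, 1, 0, 0, 1, 1, 1, 0, 2]


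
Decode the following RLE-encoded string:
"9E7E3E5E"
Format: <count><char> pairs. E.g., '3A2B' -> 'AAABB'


Expanding each <count><char> pair:
  9E -> 'EEEEEEEEE'
  7E -> 'EEEEEEE'
  3E -> 'EEE'
  5E -> 'EEEEE'

Decoded = EEEEEEEEEEEEEEEEEEEEEEEE


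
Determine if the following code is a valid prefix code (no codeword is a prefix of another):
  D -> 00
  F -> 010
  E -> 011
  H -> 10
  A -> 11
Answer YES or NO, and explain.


Checking each pair (does one codeword prefix another?):
  D='00' vs F='010': no prefix
  D='00' vs E='011': no prefix
  D='00' vs H='10': no prefix
  D='00' vs A='11': no prefix
  F='010' vs D='00': no prefix
  F='010' vs E='011': no prefix
  F='010' vs H='10': no prefix
  F='010' vs A='11': no prefix
  E='011' vs D='00': no prefix
  E='011' vs F='010': no prefix
  E='011' vs H='10': no prefix
  E='011' vs A='11': no prefix
  H='10' vs D='00': no prefix
  H='10' vs F='010': no prefix
  H='10' vs E='011': no prefix
  H='10' vs A='11': no prefix
  A='11' vs D='00': no prefix
  A='11' vs F='010': no prefix
  A='11' vs E='011': no prefix
  A='11' vs H='10': no prefix
No violation found over all pairs.

YES -- this is a valid prefix code. No codeword is a prefix of any other codeword.


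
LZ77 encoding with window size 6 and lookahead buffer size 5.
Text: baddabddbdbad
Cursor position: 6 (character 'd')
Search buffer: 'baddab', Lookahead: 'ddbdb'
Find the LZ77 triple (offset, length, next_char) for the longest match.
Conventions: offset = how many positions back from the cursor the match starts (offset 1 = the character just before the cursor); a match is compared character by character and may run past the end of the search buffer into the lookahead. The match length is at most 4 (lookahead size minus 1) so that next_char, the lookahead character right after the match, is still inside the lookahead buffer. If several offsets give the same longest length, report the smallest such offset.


Try each offset into the search buffer:
  offset=1 (pos 5, char 'b'): match length 0
  offset=2 (pos 4, char 'a'): match length 0
  offset=3 (pos 3, char 'd'): match length 1
  offset=4 (pos 2, char 'd'): match length 2
  offset=5 (pos 1, char 'a'): match length 0
  offset=6 (pos 0, char 'b'): match length 0
Longest match has length 2 at offset 4.
next_char = character at position 6 + 2 = 8 -> 'b'

Best match: offset=4, length=2 (matching 'dd' starting at position 2)
LZ77 triple: (4, 2, 'b')


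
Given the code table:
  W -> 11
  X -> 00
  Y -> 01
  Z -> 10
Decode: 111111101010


Decoding:
11 -> W
11 -> W
11 -> W
10 -> Z
10 -> Z
10 -> Z


Result: WWWZZZ


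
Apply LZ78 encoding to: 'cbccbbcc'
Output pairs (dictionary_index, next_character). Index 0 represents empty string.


LZ78 encoding steps:
Dictionary: {0: ''}
Step 1: w='' (idx 0), next='c' -> output (0, 'c'), add 'c' as idx 1
Step 2: w='' (idx 0), next='b' -> output (0, 'b'), add 'b' as idx 2
Step 3: w='c' (idx 1), next='c' -> output (1, 'c'), add 'cc' as idx 3
Step 4: w='b' (idx 2), next='b' -> output (2, 'b'), add 'bb' as idx 4
Step 5: w='cc' (idx 3), end of input -> output (3, '')


Encoded: [(0, 'c'), (0, 'b'), (1, 'c'), (2, 'b'), (3, '')]


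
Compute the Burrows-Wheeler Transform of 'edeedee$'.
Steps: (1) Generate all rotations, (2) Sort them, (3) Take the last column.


Rotations (sorted):
  0: $edeedee -> last char: e
  1: dee$edee -> last char: e
  2: deedee$e -> last char: e
  3: e$edeede -> last char: e
  4: edee$ede -> last char: e
  5: edeedee$ -> last char: $
  6: ee$edeed -> last char: d
  7: eedee$ed -> last char: d


BWT = eeeee$dd


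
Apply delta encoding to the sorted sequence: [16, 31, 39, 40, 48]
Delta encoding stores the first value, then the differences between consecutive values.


First value: 16
Deltas:
  31 - 16 = 15
  39 - 31 = 8
  40 - 39 = 1
  48 - 40 = 8


Delta encoded: [16, 15, 8, 1, 8]


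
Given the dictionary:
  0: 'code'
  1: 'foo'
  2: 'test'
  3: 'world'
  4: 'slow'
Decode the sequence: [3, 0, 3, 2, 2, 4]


Look up each index in the dictionary:
  3 -> 'world'
  0 -> 'code'
  3 -> 'world'
  2 -> 'test'
  2 -> 'test'
  4 -> 'slow'

Decoded: "world code world test test slow"


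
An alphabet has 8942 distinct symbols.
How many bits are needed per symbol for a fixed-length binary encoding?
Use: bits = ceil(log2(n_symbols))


log2(8942) = 13.1264
Bracket: 2^13 = 8192 < 8942 <= 2^14 = 16384
So ceil(log2(8942)) = 14

bits = ceil(log2(8942)) = ceil(13.1264) = 14 bits


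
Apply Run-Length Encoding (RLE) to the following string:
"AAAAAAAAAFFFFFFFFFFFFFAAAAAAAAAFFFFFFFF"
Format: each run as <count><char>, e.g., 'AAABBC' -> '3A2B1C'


Scanning runs left to right:
  i=0: run of 'A' x 9 -> '9A'
  i=9: run of 'F' x 13 -> '13F'
  i=22: run of 'A' x 9 -> '9A'
  i=31: run of 'F' x 8 -> '8F'

RLE = 9A13F9A8F


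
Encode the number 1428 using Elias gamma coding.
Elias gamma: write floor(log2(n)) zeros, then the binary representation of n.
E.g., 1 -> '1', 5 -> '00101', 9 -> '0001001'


num_bits = floor(log2(1428)) + 1 = 11
leading_zeros = num_bits - 1 = 10
binary(1428) = 10110010100

Elias gamma(1428) = '0000000000' + '10110010100' = 000000000010110010100 (21 bits)


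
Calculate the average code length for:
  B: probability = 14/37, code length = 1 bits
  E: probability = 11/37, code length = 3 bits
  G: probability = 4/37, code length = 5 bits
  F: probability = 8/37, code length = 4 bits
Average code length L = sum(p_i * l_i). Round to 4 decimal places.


Weighted contributions p_i * l_i:
  B: (14/37) * 1 = 14/37
  E: (11/37) * 3 = 33/37
  G: (4/37) * 5 = 20/37
  F: (8/37) * 4 = 32/37
Sum = (14 + 33 + 20 + 32)/37 = 99/37

L = 99/37 = 2.6757 bits/symbol


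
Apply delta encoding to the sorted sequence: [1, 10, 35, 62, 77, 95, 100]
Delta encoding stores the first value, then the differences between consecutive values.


First value: 1
Deltas:
  10 - 1 = 9
  35 - 10 = 25
  62 - 35 = 27
  77 - 62 = 15
  95 - 77 = 18
  100 - 95 = 5


Delta encoded: [1, 9, 25, 27, 15, 18, 5]


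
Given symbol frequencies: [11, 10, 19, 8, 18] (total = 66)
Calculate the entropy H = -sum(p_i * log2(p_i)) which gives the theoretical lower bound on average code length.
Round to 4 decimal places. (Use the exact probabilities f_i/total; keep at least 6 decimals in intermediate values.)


Per-symbol terms -p_i * log2(p_i) with p_i = f_i/66:
  p = 11/66 = 0.166667: log2(p) = -2.584963, -p*log2(p) = 0.430827
  p = 10/66 = 0.151515: log2(p) = -2.722466, -p*log2(p) = 0.412495
  p = 19/66 = 0.287879: log2(p) = -1.796467, -p*log2(p) = 0.517165
  p = 8/66 = 0.121212: log2(p) = -3.044394, -p*log2(p) = 0.369017
  p = 18/66 = 0.272727: log2(p) = -1.874469, -p*log2(p) = 0.511219
H = 0.430827 + 0.412495 + 0.517165 + 0.369017 + 0.511219 = 2.240723

H = 2.2407 bits/symbol


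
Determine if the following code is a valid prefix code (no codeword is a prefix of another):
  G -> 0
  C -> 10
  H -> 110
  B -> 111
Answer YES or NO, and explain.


Checking each pair (does one codeword prefix another?):
  G='0' vs C='10': no prefix
  G='0' vs H='110': no prefix
  G='0' vs B='111': no prefix
  C='10' vs G='0': no prefix
  C='10' vs H='110': no prefix
  C='10' vs B='111': no prefix
  H='110' vs G='0': no prefix
  H='110' vs C='10': no prefix
  H='110' vs B='111': no prefix
  B='111' vs G='0': no prefix
  B='111' vs C='10': no prefix
  B='111' vs H='110': no prefix
No violation found over all pairs.

YES -- this is a valid prefix code. No codeword is a prefix of any other codeword.


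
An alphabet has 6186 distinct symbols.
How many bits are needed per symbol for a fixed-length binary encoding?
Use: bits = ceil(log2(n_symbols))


log2(6186) = 12.5948
Bracket: 2^12 = 4096 < 6186 <= 2^13 = 8192
So ceil(log2(6186)) = 13

bits = ceil(log2(6186)) = ceil(12.5948) = 13 bits


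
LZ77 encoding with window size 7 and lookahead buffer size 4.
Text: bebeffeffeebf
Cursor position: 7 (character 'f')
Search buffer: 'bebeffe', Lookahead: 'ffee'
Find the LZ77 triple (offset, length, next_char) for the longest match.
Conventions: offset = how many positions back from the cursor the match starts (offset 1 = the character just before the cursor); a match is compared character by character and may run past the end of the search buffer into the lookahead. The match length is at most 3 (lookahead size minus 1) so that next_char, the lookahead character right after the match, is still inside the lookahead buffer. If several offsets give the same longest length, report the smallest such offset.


Try each offset into the search buffer:
  offset=1 (pos 6, char 'e'): match length 0
  offset=2 (pos 5, char 'f'): match length 1
  offset=3 (pos 4, char 'f'): match length 3
  offset=4 (pos 3, char 'e'): match length 0
  offset=5 (pos 2, char 'b'): match length 0
  offset=6 (pos 1, char 'e'): match length 0
  offset=7 (pos 0, char 'b'): match length 0
Longest match has length 3 at offset 3.
next_char = character at position 7 + 3 = 10 -> 'e'

Best match: offset=3, length=3 (matching 'ffe' starting at position 4)
LZ77 triple: (3, 3, 'e')


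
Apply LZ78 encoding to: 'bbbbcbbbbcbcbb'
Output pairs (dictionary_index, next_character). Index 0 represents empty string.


LZ78 encoding steps:
Dictionary: {0: ''}
Step 1: w='' (idx 0), next='b' -> output (0, 'b'), add 'b' as idx 1
Step 2: w='b' (idx 1), next='b' -> output (1, 'b'), add 'bb' as idx 2
Step 3: w='b' (idx 1), next='c' -> output (1, 'c'), add 'bc' as idx 3
Step 4: w='bb' (idx 2), next='b' -> output (2, 'b'), add 'bbb' as idx 4
Step 5: w='bc' (idx 3), next='b' -> output (3, 'b'), add 'bcb' as idx 5
Step 6: w='' (idx 0), next='c' -> output (0, 'c'), add 'c' as idx 6
Step 7: w='bb' (idx 2), end of input -> output (2, '')


Encoded: [(0, 'b'), (1, 'b'), (1, 'c'), (2, 'b'), (3, 'b'), (0, 'c'), (2, '')]


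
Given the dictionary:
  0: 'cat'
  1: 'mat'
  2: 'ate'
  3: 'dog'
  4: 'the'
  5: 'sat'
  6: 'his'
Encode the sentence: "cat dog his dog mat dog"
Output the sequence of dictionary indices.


Look up each word in the dictionary:
  'cat' -> 0
  'dog' -> 3
  'his' -> 6
  'dog' -> 3
  'mat' -> 1
  'dog' -> 3

Encoded: [0, 3, 6, 3, 1, 3]


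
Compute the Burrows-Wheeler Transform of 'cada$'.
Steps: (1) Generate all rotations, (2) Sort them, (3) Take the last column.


Rotations (sorted):
  0: $cada -> last char: a
  1: a$cad -> last char: d
  2: ada$c -> last char: c
  3: cada$ -> last char: $
  4: da$ca -> last char: a


BWT = adc$a


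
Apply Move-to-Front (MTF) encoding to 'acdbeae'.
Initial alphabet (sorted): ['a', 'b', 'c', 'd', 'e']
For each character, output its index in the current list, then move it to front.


MTF encoding:
'a': index 0 in ['a', 'b', 'c', 'd', 'e'] -> ['a', 'b', 'c', 'd', 'e']
'c': index 2 in ['a', 'b', 'c', 'd', 'e'] -> ['c', 'a', 'b', 'd', 'e']
'd': index 3 in ['c', 'a', 'b', 'd', 'e'] -> ['d', 'c', 'a', 'b', 'e']
'b': index 3 in ['d', 'c', 'a', 'b', 'e'] -> ['b', 'd', 'c', 'a', 'e']
'e': index 4 in ['b', 'd', 'c', 'a', 'e'] -> ['e', 'b', 'd', 'c', 'a']
'a': index 4 in ['e', 'b', 'd', 'c', 'a'] -> ['a', 'e', 'b', 'd', 'c']
'e': index 1 in ['a', 'e', 'b', 'd', 'c'] -> ['e', 'a', 'b', 'd', 'c']


Output: [0, 2, 3, 3, 4, 4, 1]


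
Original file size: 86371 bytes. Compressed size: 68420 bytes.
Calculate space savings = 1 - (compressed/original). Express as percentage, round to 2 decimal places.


ratio = compressed/original = 68420/86371 = 0.792164
savings = 1 - ratio = 1 - 0.792164 = 0.207836
as a percentage: 0.207836 * 100 = 20.78%

Space savings = 1 - 68420/86371 = 20.78%


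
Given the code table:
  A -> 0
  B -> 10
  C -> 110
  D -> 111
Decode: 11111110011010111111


Decoding:
111 -> D
111 -> D
10 -> B
0 -> A
110 -> C
10 -> B
111 -> D
111 -> D


Result: DDBACBDD


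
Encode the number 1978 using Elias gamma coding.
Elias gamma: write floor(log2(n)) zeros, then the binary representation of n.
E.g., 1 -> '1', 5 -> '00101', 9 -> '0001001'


num_bits = floor(log2(1978)) + 1 = 11
leading_zeros = num_bits - 1 = 10
binary(1978) = 11110111010

Elias gamma(1978) = '0000000000' + '11110111010' = 000000000011110111010 (21 bits)


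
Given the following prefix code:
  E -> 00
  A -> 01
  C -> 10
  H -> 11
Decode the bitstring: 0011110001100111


Decoding step by step:
Bits 00 -> E
Bits 11 -> H
Bits 11 -> H
Bits 00 -> E
Bits 01 -> A
Bits 10 -> C
Bits 01 -> A
Bits 11 -> H


Decoded message: EHHEACAH


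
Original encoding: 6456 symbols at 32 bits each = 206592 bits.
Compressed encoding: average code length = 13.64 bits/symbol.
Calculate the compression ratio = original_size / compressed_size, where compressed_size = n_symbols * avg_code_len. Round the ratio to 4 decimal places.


original_size = n_symbols * orig_bits = 6456 * 32 = 206592 bits
compressed_size = n_symbols * avg_code_len = 6456 * 13.64 = 88059.84 bits
ratio = original_size / compressed_size = 206592 / 88059.84 = 2.346

Compression ratio = 2.346


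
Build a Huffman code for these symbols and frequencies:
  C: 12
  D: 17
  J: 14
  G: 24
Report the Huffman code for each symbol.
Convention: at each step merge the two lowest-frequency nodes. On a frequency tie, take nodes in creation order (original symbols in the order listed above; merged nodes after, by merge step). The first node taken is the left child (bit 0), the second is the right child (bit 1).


Huffman tree construction:
Step 1: Merge C(12) + J(14) = 26
Step 2: Merge D(17) + G(24) = 41
Step 3: Merge (C+J)(26) + (D+G)(41) = 67
Read each symbol's code off the tree from the root (left child = 0, right child = 1).

Codes:
  C: 00 (length 2)
  D: 10 (length 2)
  J: 01 (length 2)
  G: 11 (length 2)
Average code length: 134/67 = 2.0000 bits/symbol


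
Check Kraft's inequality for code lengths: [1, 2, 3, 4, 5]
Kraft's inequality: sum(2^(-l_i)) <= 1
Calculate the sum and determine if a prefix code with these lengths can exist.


Sum = 2^(-1) + 2^(-2) + 2^(-3) + 2^(-4) + 2^(-5)
    = 0.5 + 0.25 + 0.125 + 0.0625 + 0.03125
    = 31/32 = 0.96875
Since 0.96875 <= 1, Kraft's inequality IS satisfied.
A prefix code with these lengths CAN exist.

Kraft sum = 0.96875. Satisfied.


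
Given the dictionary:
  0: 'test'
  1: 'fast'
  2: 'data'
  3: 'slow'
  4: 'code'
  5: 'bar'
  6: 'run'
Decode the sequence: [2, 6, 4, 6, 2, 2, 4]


Look up each index in the dictionary:
  2 -> 'data'
  6 -> 'run'
  4 -> 'code'
  6 -> 'run'
  2 -> 'data'
  2 -> 'data'
  4 -> 'code'

Decoded: "data run code run data data code"


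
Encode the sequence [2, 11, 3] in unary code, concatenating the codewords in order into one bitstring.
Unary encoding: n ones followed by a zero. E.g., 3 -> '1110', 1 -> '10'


Encode each number as n ones followed by a terminating 0:
  2 -> 110 (3 bits)
  11 -> 111111111110 (12 bits)
  3 -> 1110 (4 bits)
Total length = 3 + 12 + 4 = 19 bits.

Unary([2, 11, 3]) = 1101111111111101110 (19 bits)


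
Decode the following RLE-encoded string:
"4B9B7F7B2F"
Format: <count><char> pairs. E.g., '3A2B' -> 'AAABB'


Expanding each <count><char> pair:
  4B -> 'BBBB'
  9B -> 'BBBBBBBBB'
  7F -> 'FFFFFFF'
  7B -> 'BBBBBBB'
  2F -> 'FF'

Decoded = BBBBBBBBBBBBBFFFFFFFBBBBBBBFF


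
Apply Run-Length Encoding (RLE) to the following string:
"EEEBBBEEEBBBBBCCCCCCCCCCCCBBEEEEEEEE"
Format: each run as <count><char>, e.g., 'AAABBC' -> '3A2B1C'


Scanning runs left to right:
  i=0: run of 'E' x 3 -> '3E'
  i=3: run of 'B' x 3 -> '3B'
  i=6: run of 'E' x 3 -> '3E'
  i=9: run of 'B' x 5 -> '5B'
  i=14: run of 'C' x 12 -> '12C'
  i=26: run of 'B' x 2 -> '2B'
  i=28: run of 'E' x 8 -> '8E'

RLE = 3E3B3E5B12C2B8E


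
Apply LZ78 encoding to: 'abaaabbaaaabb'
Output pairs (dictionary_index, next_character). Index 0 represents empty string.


LZ78 encoding steps:
Dictionary: {0: ''}
Step 1: w='' (idx 0), next='a' -> output (0, 'a'), add 'a' as idx 1
Step 2: w='' (idx 0), next='b' -> output (0, 'b'), add 'b' as idx 2
Step 3: w='a' (idx 1), next='a' -> output (1, 'a'), add 'aa' as idx 3
Step 4: w='a' (idx 1), next='b' -> output (1, 'b'), add 'ab' as idx 4
Step 5: w='b' (idx 2), next='a' -> output (2, 'a'), add 'ba' as idx 5
Step 6: w='aa' (idx 3), next='a' -> output (3, 'a'), add 'aaa' as idx 6
Step 7: w='b' (idx 2), next='b' -> output (2, 'b'), add 'bb' as idx 7


Encoded: [(0, 'a'), (0, 'b'), (1, 'a'), (1, 'b'), (2, 'a'), (3, 'a'), (2, 'b')]


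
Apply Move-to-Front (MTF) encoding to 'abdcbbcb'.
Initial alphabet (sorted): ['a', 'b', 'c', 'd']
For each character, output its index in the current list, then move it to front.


MTF encoding:
'a': index 0 in ['a', 'b', 'c', 'd'] -> ['a', 'b', 'c', 'd']
'b': index 1 in ['a', 'b', 'c', 'd'] -> ['b', 'a', 'c', 'd']
'd': index 3 in ['b', 'a', 'c', 'd'] -> ['d', 'b', 'a', 'c']
'c': index 3 in ['d', 'b', 'a', 'c'] -> ['c', 'd', 'b', 'a']
'b': index 2 in ['c', 'd', 'b', 'a'] -> ['b', 'c', 'd', 'a']
'b': index 0 in ['b', 'c', 'd', 'a'] -> ['b', 'c', 'd', 'a']
'c': index 1 in ['b', 'c', 'd', 'a'] -> ['c', 'b', 'd', 'a']
'b': index 1 in ['c', 'b', 'd', 'a'] -> ['b', 'c', 'd', 'a']


Output: [0, 1, 3, 3, 2, 0, 1, 1]


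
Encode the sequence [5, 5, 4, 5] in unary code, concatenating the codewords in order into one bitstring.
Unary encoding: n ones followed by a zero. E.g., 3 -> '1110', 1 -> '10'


Encode each number as n ones followed by a terminating 0:
  5 -> 111110 (6 bits)
  5 -> 111110 (6 bits)
  4 -> 11110 (5 bits)
  5 -> 111110 (6 bits)
Total length = 6 + 6 + 5 + 6 = 23 bits.

Unary([5, 5, 4, 5]) = 11111011111011110111110 (23 bits)


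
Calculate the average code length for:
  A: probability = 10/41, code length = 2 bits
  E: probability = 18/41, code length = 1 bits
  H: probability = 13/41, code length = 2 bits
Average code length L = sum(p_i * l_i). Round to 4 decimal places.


Weighted contributions p_i * l_i:
  A: (10/41) * 2 = 20/41
  E: (18/41) * 1 = 18/41
  H: (13/41) * 2 = 26/41
Sum = (20 + 18 + 26)/41 = 64/41

L = 64/41 = 1.5610 bits/symbol


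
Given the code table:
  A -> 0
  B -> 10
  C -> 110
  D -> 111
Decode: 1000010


Decoding:
10 -> B
0 -> A
0 -> A
0 -> A
10 -> B


Result: BAAAB


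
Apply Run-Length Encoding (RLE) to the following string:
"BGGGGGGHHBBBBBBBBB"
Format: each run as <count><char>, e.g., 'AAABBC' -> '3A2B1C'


Scanning runs left to right:
  i=0: run of 'B' x 1 -> '1B'
  i=1: run of 'G' x 6 -> '6G'
  i=7: run of 'H' x 2 -> '2H'
  i=9: run of 'B' x 9 -> '9B'

RLE = 1B6G2H9B


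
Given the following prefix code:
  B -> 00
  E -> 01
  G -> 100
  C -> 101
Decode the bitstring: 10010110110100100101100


Decoding step by step:
Bits 100 -> G
Bits 101 -> C
Bits 101 -> C
Bits 101 -> C
Bits 00 -> B
Bits 100 -> G
Bits 101 -> C
Bits 100 -> G


Decoded message: GCCCBGCG


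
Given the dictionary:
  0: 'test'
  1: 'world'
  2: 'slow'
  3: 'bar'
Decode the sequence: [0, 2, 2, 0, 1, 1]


Look up each index in the dictionary:
  0 -> 'test'
  2 -> 'slow'
  2 -> 'slow'
  0 -> 'test'
  1 -> 'world'
  1 -> 'world'

Decoded: "test slow slow test world world"


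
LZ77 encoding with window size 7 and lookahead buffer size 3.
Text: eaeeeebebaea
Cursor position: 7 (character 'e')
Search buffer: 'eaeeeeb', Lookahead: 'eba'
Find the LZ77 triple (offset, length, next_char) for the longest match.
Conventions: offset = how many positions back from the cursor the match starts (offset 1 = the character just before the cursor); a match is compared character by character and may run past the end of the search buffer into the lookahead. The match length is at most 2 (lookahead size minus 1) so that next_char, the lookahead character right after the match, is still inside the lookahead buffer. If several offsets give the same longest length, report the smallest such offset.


Try each offset into the search buffer:
  offset=1 (pos 6, char 'b'): match length 0
  offset=2 (pos 5, char 'e'): match length 2
  offset=3 (pos 4, char 'e'): match length 1
  offset=4 (pos 3, char 'e'): match length 1
  offset=5 (pos 2, char 'e'): match length 1
  offset=6 (pos 1, char 'a'): match length 0
  offset=7 (pos 0, char 'e'): match length 1
Longest match has length 2 at offset 2.
next_char = character at position 7 + 2 = 9 -> 'a'

Best match: offset=2, length=2 (matching 'eb' starting at position 5)
LZ77 triple: (2, 2, 'a')


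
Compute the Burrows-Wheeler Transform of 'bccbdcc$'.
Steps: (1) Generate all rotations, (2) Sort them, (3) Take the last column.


Rotations (sorted):
  0: $bccbdcc -> last char: c
  1: bccbdcc$ -> last char: $
  2: bdcc$bcc -> last char: c
  3: c$bccbdc -> last char: c
  4: cbdcc$bc -> last char: c
  5: cc$bccbd -> last char: d
  6: ccbdcc$b -> last char: b
  7: dcc$bccb -> last char: b


BWT = c$cccdbb


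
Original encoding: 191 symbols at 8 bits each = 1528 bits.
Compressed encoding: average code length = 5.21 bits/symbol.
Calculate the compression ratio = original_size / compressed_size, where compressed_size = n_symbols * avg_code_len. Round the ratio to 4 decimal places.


original_size = n_symbols * orig_bits = 191 * 8 = 1528 bits
compressed_size = n_symbols * avg_code_len = 191 * 5.21 = 995.11 bits
ratio = original_size / compressed_size = 1528 / 995.11 = 1.5355

Compression ratio = 1.5355


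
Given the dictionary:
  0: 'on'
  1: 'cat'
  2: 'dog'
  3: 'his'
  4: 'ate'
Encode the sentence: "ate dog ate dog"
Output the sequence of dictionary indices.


Look up each word in the dictionary:
  'ate' -> 4
  'dog' -> 2
  'ate' -> 4
  'dog' -> 2

Encoded: [4, 2, 4, 2]


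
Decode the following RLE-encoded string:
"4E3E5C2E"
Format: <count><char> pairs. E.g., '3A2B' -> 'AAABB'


Expanding each <count><char> pair:
  4E -> 'EEEE'
  3E -> 'EEE'
  5C -> 'CCCCC'
  2E -> 'EE'

Decoded = EEEEEEECCCCCEE


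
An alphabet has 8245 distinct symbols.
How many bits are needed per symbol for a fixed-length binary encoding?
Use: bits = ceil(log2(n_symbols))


log2(8245) = 13.0093
Bracket: 2^13 = 8192 < 8245 <= 2^14 = 16384
So ceil(log2(8245)) = 14

bits = ceil(log2(8245)) = ceil(13.0093) = 14 bits


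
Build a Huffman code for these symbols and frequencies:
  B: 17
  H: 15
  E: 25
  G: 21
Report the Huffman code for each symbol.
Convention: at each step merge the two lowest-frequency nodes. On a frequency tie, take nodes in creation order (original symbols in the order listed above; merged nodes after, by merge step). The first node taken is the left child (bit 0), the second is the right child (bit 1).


Huffman tree construction:
Step 1: Merge H(15) + B(17) = 32
Step 2: Merge G(21) + E(25) = 46
Step 3: Merge (H+B)(32) + (G+E)(46) = 78
Read each symbol's code off the tree from the root (left child = 0, right child = 1).

Codes:
  B: 01 (length 2)
  H: 00 (length 2)
  E: 11 (length 2)
  G: 10 (length 2)
Average code length: 156/78 = 2.0000 bits/symbol


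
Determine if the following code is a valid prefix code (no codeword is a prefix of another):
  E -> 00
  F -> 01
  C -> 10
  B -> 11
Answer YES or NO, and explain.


Checking each pair (does one codeword prefix another?):
  E='00' vs F='01': no prefix
  E='00' vs C='10': no prefix
  E='00' vs B='11': no prefix
  F='01' vs E='00': no prefix
  F='01' vs C='10': no prefix
  F='01' vs B='11': no prefix
  C='10' vs E='00': no prefix
  C='10' vs F='01': no prefix
  C='10' vs B='11': no prefix
  B='11' vs E='00': no prefix
  B='11' vs F='01': no prefix
  B='11' vs C='10': no prefix
No violation found over all pairs.

YES -- this is a valid prefix code. No codeword is a prefix of any other codeword.


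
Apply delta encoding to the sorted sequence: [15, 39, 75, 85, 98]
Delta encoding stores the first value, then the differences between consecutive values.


First value: 15
Deltas:
  39 - 15 = 24
  75 - 39 = 36
  85 - 75 = 10
  98 - 85 = 13


Delta encoded: [15, 24, 36, 10, 13]


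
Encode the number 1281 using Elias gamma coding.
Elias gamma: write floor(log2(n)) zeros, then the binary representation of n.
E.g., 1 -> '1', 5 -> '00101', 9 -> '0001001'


num_bits = floor(log2(1281)) + 1 = 11
leading_zeros = num_bits - 1 = 10
binary(1281) = 10100000001

Elias gamma(1281) = '0000000000' + '10100000001' = 000000000010100000001 (21 bits)


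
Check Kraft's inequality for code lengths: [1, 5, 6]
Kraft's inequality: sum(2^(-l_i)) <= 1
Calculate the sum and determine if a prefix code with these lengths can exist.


Sum = 2^(-1) + 2^(-5) + 2^(-6)
    = 0.5 + 0.03125 + 0.015625
    = 35/64 = 0.546875
Since 0.546875 <= 1, Kraft's inequality IS satisfied.
A prefix code with these lengths CAN exist.

Kraft sum = 0.546875. Satisfied.


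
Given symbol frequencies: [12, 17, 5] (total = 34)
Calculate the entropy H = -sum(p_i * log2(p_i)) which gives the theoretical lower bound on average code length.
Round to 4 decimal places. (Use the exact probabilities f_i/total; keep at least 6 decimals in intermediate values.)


Per-symbol terms -p_i * log2(p_i) with p_i = f_i/34:
  p = 12/34 = 0.352941: log2(p) = -1.502500, -p*log2(p) = 0.530294
  p = 17/34 = 0.500000: log2(p) = -1.000000, -p*log2(p) = 0.500000
  p = 5/34 = 0.147059: log2(p) = -2.765535, -p*log2(p) = 0.406696
H = 0.530294 + 0.500000 + 0.406696 = 1.436990

H = 1.437 bits/symbol


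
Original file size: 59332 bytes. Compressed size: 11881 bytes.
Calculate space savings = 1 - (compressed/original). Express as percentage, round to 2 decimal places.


ratio = compressed/original = 11881/59332 = 0.200246
savings = 1 - ratio = 1 - 0.200246 = 0.799754
as a percentage: 0.799754 * 100 = 79.98%

Space savings = 1 - 11881/59332 = 79.98%


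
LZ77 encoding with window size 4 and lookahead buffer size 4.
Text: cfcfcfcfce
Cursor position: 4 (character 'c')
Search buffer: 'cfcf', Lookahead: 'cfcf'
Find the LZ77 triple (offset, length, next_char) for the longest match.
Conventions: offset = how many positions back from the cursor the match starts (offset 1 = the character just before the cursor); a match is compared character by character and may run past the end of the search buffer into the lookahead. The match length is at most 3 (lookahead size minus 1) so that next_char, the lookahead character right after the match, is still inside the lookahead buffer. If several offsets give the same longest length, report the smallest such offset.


Try each offset into the search buffer:
  offset=1 (pos 3, char 'f'): match length 0
  offset=2 (pos 2, char 'c'): match length 3
  offset=3 (pos 1, char 'f'): match length 0
  offset=4 (pos 0, char 'c'): match length 3
Longest match has length 3, found at offsets 2, 4; take the smallest, offset 2.
next_char = character at position 4 + 3 = 7 -> 'f'

Best match: offset=2, length=3 (matching 'cfc' starting at position 2)
LZ77 triple: (2, 3, 'f')


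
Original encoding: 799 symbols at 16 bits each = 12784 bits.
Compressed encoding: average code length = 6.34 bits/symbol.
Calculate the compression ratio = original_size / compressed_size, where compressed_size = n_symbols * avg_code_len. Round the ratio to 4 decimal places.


original_size = n_symbols * orig_bits = 799 * 16 = 12784 bits
compressed_size = n_symbols * avg_code_len = 799 * 6.34 = 5065.66 bits
ratio = original_size / compressed_size = 12784 / 5065.66 = 2.5237

Compression ratio = 2.5237


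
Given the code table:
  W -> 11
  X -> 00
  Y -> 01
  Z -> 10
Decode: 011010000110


Decoding:
01 -> Y
10 -> Z
10 -> Z
00 -> X
01 -> Y
10 -> Z


Result: YZZXYZ


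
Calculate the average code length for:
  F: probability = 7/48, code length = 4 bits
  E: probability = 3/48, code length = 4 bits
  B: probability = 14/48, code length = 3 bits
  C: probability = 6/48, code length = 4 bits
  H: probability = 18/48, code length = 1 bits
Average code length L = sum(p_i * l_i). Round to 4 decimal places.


Weighted contributions p_i * l_i:
  F: (7/48) * 4 = 28/48
  E: (3/48) * 4 = 12/48
  B: (14/48) * 3 = 42/48
  C: (6/48) * 4 = 24/48
  H: (18/48) * 1 = 18/48
Sum = (28 + 12 + 42 + 24 + 18)/48 = 124/48

L = 124/48 = 2.5833 bits/symbol


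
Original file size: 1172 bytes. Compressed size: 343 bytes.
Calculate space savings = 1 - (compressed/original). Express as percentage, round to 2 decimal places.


ratio = compressed/original = 343/1172 = 0.292662
savings = 1 - ratio = 1 - 0.292662 = 0.707338
as a percentage: 0.707338 * 100 = 70.73%

Space savings = 1 - 343/1172 = 70.73%


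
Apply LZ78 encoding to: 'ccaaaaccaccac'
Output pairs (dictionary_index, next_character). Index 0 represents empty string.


LZ78 encoding steps:
Dictionary: {0: ''}
Step 1: w='' (idx 0), next='c' -> output (0, 'c'), add 'c' as idx 1
Step 2: w='c' (idx 1), next='a' -> output (1, 'a'), add 'ca' as idx 2
Step 3: w='' (idx 0), next='a' -> output (0, 'a'), add 'a' as idx 3
Step 4: w='a' (idx 3), next='a' -> output (3, 'a'), add 'aa' as idx 4
Step 5: w='c' (idx 1), next='c' -> output (1, 'c'), add 'cc' as idx 5
Step 6: w='a' (idx 3), next='c' -> output (3, 'c'), add 'ac' as idx 6
Step 7: w='ca' (idx 2), next='c' -> output (2, 'c'), add 'cac' as idx 7


Encoded: [(0, 'c'), (1, 'a'), (0, 'a'), (3, 'a'), (1, 'c'), (3, 'c'), (2, 'c')]


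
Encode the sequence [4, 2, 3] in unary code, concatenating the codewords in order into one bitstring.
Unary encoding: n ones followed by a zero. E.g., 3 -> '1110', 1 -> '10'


Encode each number as n ones followed by a terminating 0:
  4 -> 11110 (5 bits)
  2 -> 110 (3 bits)
  3 -> 1110 (4 bits)
Total length = 5 + 3 + 4 = 12 bits.

Unary([4, 2, 3]) = 111101101110 (12 bits)


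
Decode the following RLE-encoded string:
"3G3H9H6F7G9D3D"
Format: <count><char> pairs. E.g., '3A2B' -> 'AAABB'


Expanding each <count><char> pair:
  3G -> 'GGG'
  3H -> 'HHH'
  9H -> 'HHHHHHHHH'
  6F -> 'FFFFFF'
  7G -> 'GGGGGGG'
  9D -> 'DDDDDDDDD'
  3D -> 'DDD'

Decoded = GGGHHHHHHHHHHHHFFFFFFGGGGGGGDDDDDDDDDDDD


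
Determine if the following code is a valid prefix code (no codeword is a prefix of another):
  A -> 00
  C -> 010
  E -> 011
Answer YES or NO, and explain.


Checking each pair (does one codeword prefix another?):
  A='00' vs C='010': no prefix
  A='00' vs E='011': no prefix
  C='010' vs A='00': no prefix
  C='010' vs E='011': no prefix
  E='011' vs A='00': no prefix
  E='011' vs C='010': no prefix
No violation found over all pairs.

YES -- this is a valid prefix code. No codeword is a prefix of any other codeword.


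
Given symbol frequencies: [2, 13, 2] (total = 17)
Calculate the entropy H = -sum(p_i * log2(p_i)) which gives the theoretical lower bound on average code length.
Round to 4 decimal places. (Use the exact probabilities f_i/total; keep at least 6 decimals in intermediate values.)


Per-symbol terms -p_i * log2(p_i) with p_i = f_i/17:
  p = 2/17 = 0.117647: log2(p) = -3.087463, -p*log2(p) = 0.363231
  p = 13/17 = 0.764706: log2(p) = -0.387023, -p*log2(p) = 0.295959
  p = 2/17 = 0.117647: log2(p) = -3.087463, -p*log2(p) = 0.363231
H = 0.363231 + 0.295959 + 0.363231 = 1.022421

H = 1.0224 bits/symbol


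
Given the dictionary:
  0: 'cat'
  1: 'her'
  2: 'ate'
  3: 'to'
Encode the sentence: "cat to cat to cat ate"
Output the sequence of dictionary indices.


Look up each word in the dictionary:
  'cat' -> 0
  'to' -> 3
  'cat' -> 0
  'to' -> 3
  'cat' -> 0
  'ate' -> 2

Encoded: [0, 3, 0, 3, 0, 2]


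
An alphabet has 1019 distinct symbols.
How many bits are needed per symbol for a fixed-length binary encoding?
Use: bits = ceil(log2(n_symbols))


log2(1019) = 9.9929
Bracket: 2^9 = 512 < 1019 <= 2^10 = 1024
So ceil(log2(1019)) = 10

bits = ceil(log2(1019)) = ceil(9.9929) = 10 bits


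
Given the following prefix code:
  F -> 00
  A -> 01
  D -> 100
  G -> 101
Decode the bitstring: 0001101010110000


Decoding step by step:
Bits 00 -> F
Bits 01 -> A
Bits 101 -> G
Bits 01 -> A
Bits 01 -> A
Bits 100 -> D
Bits 00 -> F


Decoded message: FAGAADF


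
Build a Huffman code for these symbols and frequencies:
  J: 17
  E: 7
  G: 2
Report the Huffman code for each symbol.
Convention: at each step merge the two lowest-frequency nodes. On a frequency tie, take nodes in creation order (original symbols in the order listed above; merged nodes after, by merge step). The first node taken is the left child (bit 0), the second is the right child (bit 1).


Huffman tree construction:
Step 1: Merge G(2) + E(7) = 9
Step 2: Merge (G+E)(9) + J(17) = 26
Read each symbol's code off the tree from the root (left child = 0, right child = 1).

Codes:
  J: 1 (length 1)
  E: 01 (length 2)
  G: 00 (length 2)
Average code length: 35/26 = 1.3462 bits/symbol


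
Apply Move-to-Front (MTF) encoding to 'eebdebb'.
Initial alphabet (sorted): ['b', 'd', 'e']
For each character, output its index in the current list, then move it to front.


MTF encoding:
'e': index 2 in ['b', 'd', 'e'] -> ['e', 'b', 'd']
'e': index 0 in ['e', 'b', 'd'] -> ['e', 'b', 'd']
'b': index 1 in ['e', 'b', 'd'] -> ['b', 'e', 'd']
'd': index 2 in ['b', 'e', 'd'] -> ['d', 'b', 'e']
'e': index 2 in ['d', 'b', 'e'] -> ['e', 'd', 'b']
'b': index 2 in ['e', 'd', 'b'] -> ['b', 'e', 'd']
'b': index 0 in ['b', 'e', 'd'] -> ['b', 'e', 'd']


Output: [2, 0, 1, 2, 2, 2, 0]


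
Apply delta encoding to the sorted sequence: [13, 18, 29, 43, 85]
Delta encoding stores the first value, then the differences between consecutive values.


First value: 13
Deltas:
  18 - 13 = 5
  29 - 18 = 11
  43 - 29 = 14
  85 - 43 = 42


Delta encoded: [13, 5, 11, 14, 42]


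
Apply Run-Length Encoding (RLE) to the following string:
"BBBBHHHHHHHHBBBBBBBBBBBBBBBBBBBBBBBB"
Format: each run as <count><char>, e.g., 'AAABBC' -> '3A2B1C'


Scanning runs left to right:
  i=0: run of 'B' x 4 -> '4B'
  i=4: run of 'H' x 8 -> '8H'
  i=12: run of 'B' x 24 -> '24B'

RLE = 4B8H24B


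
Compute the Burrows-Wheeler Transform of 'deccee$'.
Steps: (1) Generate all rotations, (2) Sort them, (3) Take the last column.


Rotations (sorted):
  0: $deccee -> last char: e
  1: ccee$de -> last char: e
  2: cee$dec -> last char: c
  3: deccee$ -> last char: $
  4: e$decce -> last char: e
  5: eccee$d -> last char: d
  6: ee$decc -> last char: c


BWT = eec$edc


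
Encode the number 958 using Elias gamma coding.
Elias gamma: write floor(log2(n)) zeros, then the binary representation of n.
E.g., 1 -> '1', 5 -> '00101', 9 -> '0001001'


num_bits = floor(log2(958)) + 1 = 10
leading_zeros = num_bits - 1 = 9
binary(958) = 1110111110

Elias gamma(958) = '000000000' + '1110111110' = 0000000001110111110 (19 bits)


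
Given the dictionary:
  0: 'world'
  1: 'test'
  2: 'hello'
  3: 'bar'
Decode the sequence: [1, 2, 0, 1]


Look up each index in the dictionary:
  1 -> 'test'
  2 -> 'hello'
  0 -> 'world'
  1 -> 'test'

Decoded: "test hello world test"


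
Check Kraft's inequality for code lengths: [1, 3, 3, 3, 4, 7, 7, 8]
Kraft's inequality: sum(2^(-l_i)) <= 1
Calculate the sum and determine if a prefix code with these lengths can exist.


Sum = 2^(-1) + 2^(-3) + 2^(-3) + 2^(-3) + 2^(-4) + 2^(-7) + 2^(-7) + 2^(-8)
    = 0.5 + 0.125 + 0.125 + 0.125 + 0.0625 + 0.0078125 + 0.0078125 + 0.00390625
    = 245/256 = 0.95703125
Since 0.95703125 <= 1, Kraft's inequality IS satisfied.
A prefix code with these lengths CAN exist.

Kraft sum = 0.95703125. Satisfied.


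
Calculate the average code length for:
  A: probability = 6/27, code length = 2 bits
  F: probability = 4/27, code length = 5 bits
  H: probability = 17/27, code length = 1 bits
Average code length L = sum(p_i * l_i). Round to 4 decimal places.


Weighted contributions p_i * l_i:
  A: (6/27) * 2 = 12/27
  F: (4/27) * 5 = 20/27
  H: (17/27) * 1 = 17/27
Sum = (12 + 20 + 17)/27 = 49/27

L = 49/27 = 1.8148 bits/symbol


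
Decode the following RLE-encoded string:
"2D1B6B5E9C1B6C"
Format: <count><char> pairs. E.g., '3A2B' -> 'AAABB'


Expanding each <count><char> pair:
  2D -> 'DD'
  1B -> 'B'
  6B -> 'BBBBBB'
  5E -> 'EEEEE'
  9C -> 'CCCCCCCCC'
  1B -> 'B'
  6C -> 'CCCCCC'

Decoded = DDBBBBBBBEEEEECCCCCCCCCBCCCCCC


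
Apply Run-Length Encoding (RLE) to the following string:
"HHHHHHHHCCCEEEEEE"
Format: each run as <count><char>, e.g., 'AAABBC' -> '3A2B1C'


Scanning runs left to right:
  i=0: run of 'H' x 8 -> '8H'
  i=8: run of 'C' x 3 -> '3C'
  i=11: run of 'E' x 6 -> '6E'

RLE = 8H3C6E


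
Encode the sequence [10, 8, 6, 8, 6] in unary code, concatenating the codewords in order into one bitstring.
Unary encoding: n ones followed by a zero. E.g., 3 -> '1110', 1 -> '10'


Encode each number as n ones followed by a terminating 0:
  10 -> 11111111110 (11 bits)
  8 -> 111111110 (9 bits)
  6 -> 1111110 (7 bits)
  8 -> 111111110 (9 bits)
  6 -> 1111110 (7 bits)
Total length = 11 + 9 + 7 + 9 + 7 = 43 bits.

Unary([10, 8, 6, 8, 6]) = 1111111111011111111011111101111111101111110 (43 bits)
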